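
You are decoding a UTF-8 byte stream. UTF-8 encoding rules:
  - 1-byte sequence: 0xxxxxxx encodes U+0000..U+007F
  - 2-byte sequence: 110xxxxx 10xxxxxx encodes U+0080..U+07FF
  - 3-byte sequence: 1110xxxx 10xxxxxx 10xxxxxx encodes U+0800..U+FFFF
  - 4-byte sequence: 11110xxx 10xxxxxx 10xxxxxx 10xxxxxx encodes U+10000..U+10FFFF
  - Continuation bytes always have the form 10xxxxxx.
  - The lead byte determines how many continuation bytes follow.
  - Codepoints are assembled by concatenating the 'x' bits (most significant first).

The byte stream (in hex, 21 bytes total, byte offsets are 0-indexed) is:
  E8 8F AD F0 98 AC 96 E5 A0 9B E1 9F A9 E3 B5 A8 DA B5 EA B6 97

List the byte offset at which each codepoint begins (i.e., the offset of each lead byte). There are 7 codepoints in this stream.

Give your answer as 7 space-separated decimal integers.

Answer: 0 3 7 10 13 16 18

Derivation:
Byte[0]=E8: 3-byte lead, need 2 cont bytes. acc=0x8
Byte[1]=8F: continuation. acc=(acc<<6)|0x0F=0x20F
Byte[2]=AD: continuation. acc=(acc<<6)|0x2D=0x83ED
Completed: cp=U+83ED (starts at byte 0)
Byte[3]=F0: 4-byte lead, need 3 cont bytes. acc=0x0
Byte[4]=98: continuation. acc=(acc<<6)|0x18=0x18
Byte[5]=AC: continuation. acc=(acc<<6)|0x2C=0x62C
Byte[6]=96: continuation. acc=(acc<<6)|0x16=0x18B16
Completed: cp=U+18B16 (starts at byte 3)
Byte[7]=E5: 3-byte lead, need 2 cont bytes. acc=0x5
Byte[8]=A0: continuation. acc=(acc<<6)|0x20=0x160
Byte[9]=9B: continuation. acc=(acc<<6)|0x1B=0x581B
Completed: cp=U+581B (starts at byte 7)
Byte[10]=E1: 3-byte lead, need 2 cont bytes. acc=0x1
Byte[11]=9F: continuation. acc=(acc<<6)|0x1F=0x5F
Byte[12]=A9: continuation. acc=(acc<<6)|0x29=0x17E9
Completed: cp=U+17E9 (starts at byte 10)
Byte[13]=E3: 3-byte lead, need 2 cont bytes. acc=0x3
Byte[14]=B5: continuation. acc=(acc<<6)|0x35=0xF5
Byte[15]=A8: continuation. acc=(acc<<6)|0x28=0x3D68
Completed: cp=U+3D68 (starts at byte 13)
Byte[16]=DA: 2-byte lead, need 1 cont bytes. acc=0x1A
Byte[17]=B5: continuation. acc=(acc<<6)|0x35=0x6B5
Completed: cp=U+06B5 (starts at byte 16)
Byte[18]=EA: 3-byte lead, need 2 cont bytes. acc=0xA
Byte[19]=B6: continuation. acc=(acc<<6)|0x36=0x2B6
Byte[20]=97: continuation. acc=(acc<<6)|0x17=0xAD97
Completed: cp=U+AD97 (starts at byte 18)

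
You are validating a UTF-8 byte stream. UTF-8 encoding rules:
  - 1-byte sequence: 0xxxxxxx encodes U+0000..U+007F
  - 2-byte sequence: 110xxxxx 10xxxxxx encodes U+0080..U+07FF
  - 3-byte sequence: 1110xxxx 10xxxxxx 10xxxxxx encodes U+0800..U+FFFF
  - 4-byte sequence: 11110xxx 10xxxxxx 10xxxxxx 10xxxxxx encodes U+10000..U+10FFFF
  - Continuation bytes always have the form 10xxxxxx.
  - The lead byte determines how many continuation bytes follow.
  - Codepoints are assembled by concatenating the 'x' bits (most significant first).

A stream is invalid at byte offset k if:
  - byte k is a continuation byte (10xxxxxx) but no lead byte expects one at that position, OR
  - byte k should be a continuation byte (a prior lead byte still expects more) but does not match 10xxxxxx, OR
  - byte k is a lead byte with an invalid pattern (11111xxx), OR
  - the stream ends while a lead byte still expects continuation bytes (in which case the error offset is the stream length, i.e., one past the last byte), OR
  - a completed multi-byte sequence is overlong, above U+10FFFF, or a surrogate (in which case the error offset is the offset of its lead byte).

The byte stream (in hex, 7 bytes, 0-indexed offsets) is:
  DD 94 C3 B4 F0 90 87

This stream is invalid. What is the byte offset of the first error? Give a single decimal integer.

Byte[0]=DD: 2-byte lead, need 1 cont bytes. acc=0x1D
Byte[1]=94: continuation. acc=(acc<<6)|0x14=0x754
Completed: cp=U+0754 (starts at byte 0)
Byte[2]=C3: 2-byte lead, need 1 cont bytes. acc=0x3
Byte[3]=B4: continuation. acc=(acc<<6)|0x34=0xF4
Completed: cp=U+00F4 (starts at byte 2)
Byte[4]=F0: 4-byte lead, need 3 cont bytes. acc=0x0
Byte[5]=90: continuation. acc=(acc<<6)|0x10=0x10
Byte[6]=87: continuation. acc=(acc<<6)|0x07=0x407
Byte[7]: stream ended, expected continuation. INVALID

Answer: 7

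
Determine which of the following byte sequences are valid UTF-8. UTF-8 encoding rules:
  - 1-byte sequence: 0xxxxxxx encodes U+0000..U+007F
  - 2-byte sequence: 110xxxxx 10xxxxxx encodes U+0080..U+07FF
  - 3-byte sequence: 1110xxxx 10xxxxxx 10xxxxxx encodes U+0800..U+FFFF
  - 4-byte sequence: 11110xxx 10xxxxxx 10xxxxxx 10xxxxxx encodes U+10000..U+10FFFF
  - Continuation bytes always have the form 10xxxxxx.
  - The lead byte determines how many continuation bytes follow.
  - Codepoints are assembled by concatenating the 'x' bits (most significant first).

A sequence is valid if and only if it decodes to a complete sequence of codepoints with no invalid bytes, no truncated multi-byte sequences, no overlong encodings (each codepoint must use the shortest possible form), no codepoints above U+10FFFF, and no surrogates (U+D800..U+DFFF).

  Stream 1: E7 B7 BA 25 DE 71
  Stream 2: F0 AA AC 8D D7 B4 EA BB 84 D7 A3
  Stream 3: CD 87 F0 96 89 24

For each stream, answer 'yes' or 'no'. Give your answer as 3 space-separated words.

Answer: no yes no

Derivation:
Stream 1: error at byte offset 5. INVALID
Stream 2: decodes cleanly. VALID
Stream 3: error at byte offset 5. INVALID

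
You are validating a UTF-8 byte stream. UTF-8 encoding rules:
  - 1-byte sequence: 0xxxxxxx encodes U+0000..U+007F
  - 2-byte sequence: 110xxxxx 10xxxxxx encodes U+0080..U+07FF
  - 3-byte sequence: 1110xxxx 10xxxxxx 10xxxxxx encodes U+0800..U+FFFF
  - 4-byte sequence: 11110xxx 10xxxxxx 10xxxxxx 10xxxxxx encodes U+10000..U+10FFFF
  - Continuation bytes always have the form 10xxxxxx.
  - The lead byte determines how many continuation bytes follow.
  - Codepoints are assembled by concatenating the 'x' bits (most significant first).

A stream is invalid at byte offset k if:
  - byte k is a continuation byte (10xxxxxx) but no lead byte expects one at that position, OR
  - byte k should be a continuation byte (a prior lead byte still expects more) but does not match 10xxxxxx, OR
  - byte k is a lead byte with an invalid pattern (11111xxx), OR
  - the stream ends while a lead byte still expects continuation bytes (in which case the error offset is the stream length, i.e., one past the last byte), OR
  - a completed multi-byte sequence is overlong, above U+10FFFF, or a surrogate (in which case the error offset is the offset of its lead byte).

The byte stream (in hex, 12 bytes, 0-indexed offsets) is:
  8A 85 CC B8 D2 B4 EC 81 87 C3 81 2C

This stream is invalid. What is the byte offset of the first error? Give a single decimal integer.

Byte[0]=8A: INVALID lead byte (not 0xxx/110x/1110/11110)

Answer: 0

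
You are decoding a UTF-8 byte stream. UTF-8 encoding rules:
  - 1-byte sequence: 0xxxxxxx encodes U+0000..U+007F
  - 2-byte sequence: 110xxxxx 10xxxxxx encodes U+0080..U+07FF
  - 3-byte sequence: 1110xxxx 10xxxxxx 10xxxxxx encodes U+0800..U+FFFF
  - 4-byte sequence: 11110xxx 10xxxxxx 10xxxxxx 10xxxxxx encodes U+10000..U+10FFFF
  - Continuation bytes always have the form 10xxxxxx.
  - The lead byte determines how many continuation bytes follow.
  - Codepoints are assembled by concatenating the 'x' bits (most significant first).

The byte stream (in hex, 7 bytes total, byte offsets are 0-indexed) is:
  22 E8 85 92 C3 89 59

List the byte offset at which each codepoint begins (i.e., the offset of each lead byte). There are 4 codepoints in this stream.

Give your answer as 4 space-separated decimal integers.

Answer: 0 1 4 6

Derivation:
Byte[0]=22: 1-byte ASCII. cp=U+0022
Byte[1]=E8: 3-byte lead, need 2 cont bytes. acc=0x8
Byte[2]=85: continuation. acc=(acc<<6)|0x05=0x205
Byte[3]=92: continuation. acc=(acc<<6)|0x12=0x8152
Completed: cp=U+8152 (starts at byte 1)
Byte[4]=C3: 2-byte lead, need 1 cont bytes. acc=0x3
Byte[5]=89: continuation. acc=(acc<<6)|0x09=0xC9
Completed: cp=U+00C9 (starts at byte 4)
Byte[6]=59: 1-byte ASCII. cp=U+0059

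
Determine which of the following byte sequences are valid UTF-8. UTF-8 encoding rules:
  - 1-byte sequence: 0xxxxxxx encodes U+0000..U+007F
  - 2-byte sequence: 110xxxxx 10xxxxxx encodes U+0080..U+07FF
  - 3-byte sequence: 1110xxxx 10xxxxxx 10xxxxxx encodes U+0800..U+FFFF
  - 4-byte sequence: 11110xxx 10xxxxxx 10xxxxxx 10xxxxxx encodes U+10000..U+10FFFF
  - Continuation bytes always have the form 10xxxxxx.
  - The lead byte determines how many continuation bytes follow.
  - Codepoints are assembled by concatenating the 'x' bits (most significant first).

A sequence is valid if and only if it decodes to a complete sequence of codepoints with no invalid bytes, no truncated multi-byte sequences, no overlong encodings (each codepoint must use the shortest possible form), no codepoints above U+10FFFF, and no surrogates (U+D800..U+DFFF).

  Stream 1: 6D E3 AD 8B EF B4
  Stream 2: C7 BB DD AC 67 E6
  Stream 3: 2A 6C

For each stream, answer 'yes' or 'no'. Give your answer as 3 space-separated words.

Stream 1: error at byte offset 6. INVALID
Stream 2: error at byte offset 6. INVALID
Stream 3: decodes cleanly. VALID

Answer: no no yes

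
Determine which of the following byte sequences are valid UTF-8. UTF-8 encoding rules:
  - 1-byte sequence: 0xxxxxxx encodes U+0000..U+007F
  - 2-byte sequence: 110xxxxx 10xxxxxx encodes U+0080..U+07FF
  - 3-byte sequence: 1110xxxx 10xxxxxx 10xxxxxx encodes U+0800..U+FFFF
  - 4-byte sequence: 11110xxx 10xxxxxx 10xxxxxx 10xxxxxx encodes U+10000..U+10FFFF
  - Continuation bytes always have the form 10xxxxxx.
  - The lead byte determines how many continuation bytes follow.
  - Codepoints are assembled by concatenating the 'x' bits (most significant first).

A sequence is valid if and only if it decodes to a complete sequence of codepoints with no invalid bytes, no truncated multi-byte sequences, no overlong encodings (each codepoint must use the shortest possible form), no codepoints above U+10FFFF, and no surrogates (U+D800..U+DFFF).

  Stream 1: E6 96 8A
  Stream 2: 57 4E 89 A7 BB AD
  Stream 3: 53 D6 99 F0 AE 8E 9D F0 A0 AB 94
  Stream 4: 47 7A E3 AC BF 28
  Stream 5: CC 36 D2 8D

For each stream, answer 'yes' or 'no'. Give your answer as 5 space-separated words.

Stream 1: decodes cleanly. VALID
Stream 2: error at byte offset 2. INVALID
Stream 3: decodes cleanly. VALID
Stream 4: decodes cleanly. VALID
Stream 5: error at byte offset 1. INVALID

Answer: yes no yes yes no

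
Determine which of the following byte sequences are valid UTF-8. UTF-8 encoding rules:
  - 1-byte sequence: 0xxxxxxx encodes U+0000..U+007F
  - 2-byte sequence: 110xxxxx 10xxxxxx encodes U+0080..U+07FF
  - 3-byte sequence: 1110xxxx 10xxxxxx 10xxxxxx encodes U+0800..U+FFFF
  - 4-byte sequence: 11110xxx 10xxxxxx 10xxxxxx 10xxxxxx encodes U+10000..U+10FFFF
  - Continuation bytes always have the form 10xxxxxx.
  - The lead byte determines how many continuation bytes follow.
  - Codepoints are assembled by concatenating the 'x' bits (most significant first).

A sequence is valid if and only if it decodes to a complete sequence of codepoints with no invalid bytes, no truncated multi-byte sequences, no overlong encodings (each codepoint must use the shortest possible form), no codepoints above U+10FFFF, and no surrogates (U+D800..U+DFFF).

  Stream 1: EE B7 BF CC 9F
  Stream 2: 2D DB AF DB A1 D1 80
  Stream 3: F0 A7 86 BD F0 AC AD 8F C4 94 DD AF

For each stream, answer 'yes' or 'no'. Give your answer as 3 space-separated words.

Answer: yes yes yes

Derivation:
Stream 1: decodes cleanly. VALID
Stream 2: decodes cleanly. VALID
Stream 3: decodes cleanly. VALID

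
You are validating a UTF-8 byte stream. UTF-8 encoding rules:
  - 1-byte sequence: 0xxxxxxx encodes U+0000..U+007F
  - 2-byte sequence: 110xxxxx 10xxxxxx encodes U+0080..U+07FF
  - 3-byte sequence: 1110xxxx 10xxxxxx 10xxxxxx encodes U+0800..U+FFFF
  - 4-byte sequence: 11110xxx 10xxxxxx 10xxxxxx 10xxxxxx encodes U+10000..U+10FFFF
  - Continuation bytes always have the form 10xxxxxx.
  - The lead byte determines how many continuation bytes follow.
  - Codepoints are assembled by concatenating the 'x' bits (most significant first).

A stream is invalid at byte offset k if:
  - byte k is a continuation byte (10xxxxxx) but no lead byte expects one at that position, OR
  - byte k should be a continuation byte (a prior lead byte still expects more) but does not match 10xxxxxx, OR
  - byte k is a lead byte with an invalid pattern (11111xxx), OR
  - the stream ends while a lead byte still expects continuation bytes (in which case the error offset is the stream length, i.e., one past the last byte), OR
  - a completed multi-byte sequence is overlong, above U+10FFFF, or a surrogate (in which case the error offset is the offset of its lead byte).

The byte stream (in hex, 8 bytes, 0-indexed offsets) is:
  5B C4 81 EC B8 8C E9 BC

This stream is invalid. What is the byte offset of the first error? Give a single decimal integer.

Answer: 8

Derivation:
Byte[0]=5B: 1-byte ASCII. cp=U+005B
Byte[1]=C4: 2-byte lead, need 1 cont bytes. acc=0x4
Byte[2]=81: continuation. acc=(acc<<6)|0x01=0x101
Completed: cp=U+0101 (starts at byte 1)
Byte[3]=EC: 3-byte lead, need 2 cont bytes. acc=0xC
Byte[4]=B8: continuation. acc=(acc<<6)|0x38=0x338
Byte[5]=8C: continuation. acc=(acc<<6)|0x0C=0xCE0C
Completed: cp=U+CE0C (starts at byte 3)
Byte[6]=E9: 3-byte lead, need 2 cont bytes. acc=0x9
Byte[7]=BC: continuation. acc=(acc<<6)|0x3C=0x27C
Byte[8]: stream ended, expected continuation. INVALID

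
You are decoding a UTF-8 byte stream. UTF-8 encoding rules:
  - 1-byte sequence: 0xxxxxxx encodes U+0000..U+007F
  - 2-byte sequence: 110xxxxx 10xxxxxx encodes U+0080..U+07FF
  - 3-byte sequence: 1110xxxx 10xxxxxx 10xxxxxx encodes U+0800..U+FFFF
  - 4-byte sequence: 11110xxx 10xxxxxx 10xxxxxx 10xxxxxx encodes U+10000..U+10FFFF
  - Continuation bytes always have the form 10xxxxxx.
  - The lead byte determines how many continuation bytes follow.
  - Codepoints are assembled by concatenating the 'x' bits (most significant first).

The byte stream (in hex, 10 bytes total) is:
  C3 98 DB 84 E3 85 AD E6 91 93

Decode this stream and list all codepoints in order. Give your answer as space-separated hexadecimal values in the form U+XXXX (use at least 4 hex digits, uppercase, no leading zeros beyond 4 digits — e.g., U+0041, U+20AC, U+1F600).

Byte[0]=C3: 2-byte lead, need 1 cont bytes. acc=0x3
Byte[1]=98: continuation. acc=(acc<<6)|0x18=0xD8
Completed: cp=U+00D8 (starts at byte 0)
Byte[2]=DB: 2-byte lead, need 1 cont bytes. acc=0x1B
Byte[3]=84: continuation. acc=(acc<<6)|0x04=0x6C4
Completed: cp=U+06C4 (starts at byte 2)
Byte[4]=E3: 3-byte lead, need 2 cont bytes. acc=0x3
Byte[5]=85: continuation. acc=(acc<<6)|0x05=0xC5
Byte[6]=AD: continuation. acc=(acc<<6)|0x2D=0x316D
Completed: cp=U+316D (starts at byte 4)
Byte[7]=E6: 3-byte lead, need 2 cont bytes. acc=0x6
Byte[8]=91: continuation. acc=(acc<<6)|0x11=0x191
Byte[9]=93: continuation. acc=(acc<<6)|0x13=0x6453
Completed: cp=U+6453 (starts at byte 7)

Answer: U+00D8 U+06C4 U+316D U+6453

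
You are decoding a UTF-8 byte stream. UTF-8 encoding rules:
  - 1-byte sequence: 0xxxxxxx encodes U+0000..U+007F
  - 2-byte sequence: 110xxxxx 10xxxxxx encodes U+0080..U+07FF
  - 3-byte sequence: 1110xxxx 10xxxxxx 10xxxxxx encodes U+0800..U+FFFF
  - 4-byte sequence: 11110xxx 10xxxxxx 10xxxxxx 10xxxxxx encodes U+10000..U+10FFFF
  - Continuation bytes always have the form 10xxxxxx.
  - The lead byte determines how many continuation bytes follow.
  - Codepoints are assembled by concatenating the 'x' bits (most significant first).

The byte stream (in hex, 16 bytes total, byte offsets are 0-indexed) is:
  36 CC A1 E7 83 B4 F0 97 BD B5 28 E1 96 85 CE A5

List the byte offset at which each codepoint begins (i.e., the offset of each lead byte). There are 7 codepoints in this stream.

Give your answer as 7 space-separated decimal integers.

Answer: 0 1 3 6 10 11 14

Derivation:
Byte[0]=36: 1-byte ASCII. cp=U+0036
Byte[1]=CC: 2-byte lead, need 1 cont bytes. acc=0xC
Byte[2]=A1: continuation. acc=(acc<<6)|0x21=0x321
Completed: cp=U+0321 (starts at byte 1)
Byte[3]=E7: 3-byte lead, need 2 cont bytes. acc=0x7
Byte[4]=83: continuation. acc=(acc<<6)|0x03=0x1C3
Byte[5]=B4: continuation. acc=(acc<<6)|0x34=0x70F4
Completed: cp=U+70F4 (starts at byte 3)
Byte[6]=F0: 4-byte lead, need 3 cont bytes. acc=0x0
Byte[7]=97: continuation. acc=(acc<<6)|0x17=0x17
Byte[8]=BD: continuation. acc=(acc<<6)|0x3D=0x5FD
Byte[9]=B5: continuation. acc=(acc<<6)|0x35=0x17F75
Completed: cp=U+17F75 (starts at byte 6)
Byte[10]=28: 1-byte ASCII. cp=U+0028
Byte[11]=E1: 3-byte lead, need 2 cont bytes. acc=0x1
Byte[12]=96: continuation. acc=(acc<<6)|0x16=0x56
Byte[13]=85: continuation. acc=(acc<<6)|0x05=0x1585
Completed: cp=U+1585 (starts at byte 11)
Byte[14]=CE: 2-byte lead, need 1 cont bytes. acc=0xE
Byte[15]=A5: continuation. acc=(acc<<6)|0x25=0x3A5
Completed: cp=U+03A5 (starts at byte 14)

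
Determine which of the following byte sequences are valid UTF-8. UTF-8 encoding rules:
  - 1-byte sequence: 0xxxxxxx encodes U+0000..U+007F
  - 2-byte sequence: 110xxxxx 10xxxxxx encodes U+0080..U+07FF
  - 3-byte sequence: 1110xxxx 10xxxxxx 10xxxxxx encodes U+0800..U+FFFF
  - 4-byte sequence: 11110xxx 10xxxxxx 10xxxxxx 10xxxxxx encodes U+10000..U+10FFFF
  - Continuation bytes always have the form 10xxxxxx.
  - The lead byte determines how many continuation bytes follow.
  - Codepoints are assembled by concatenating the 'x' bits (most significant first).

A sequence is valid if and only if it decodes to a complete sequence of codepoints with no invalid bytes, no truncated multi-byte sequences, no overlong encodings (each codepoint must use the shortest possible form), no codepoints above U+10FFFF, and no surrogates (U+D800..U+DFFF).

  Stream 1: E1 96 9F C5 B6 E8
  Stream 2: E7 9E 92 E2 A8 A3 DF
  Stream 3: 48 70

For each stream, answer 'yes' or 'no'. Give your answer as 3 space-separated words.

Stream 1: error at byte offset 6. INVALID
Stream 2: error at byte offset 7. INVALID
Stream 3: decodes cleanly. VALID

Answer: no no yes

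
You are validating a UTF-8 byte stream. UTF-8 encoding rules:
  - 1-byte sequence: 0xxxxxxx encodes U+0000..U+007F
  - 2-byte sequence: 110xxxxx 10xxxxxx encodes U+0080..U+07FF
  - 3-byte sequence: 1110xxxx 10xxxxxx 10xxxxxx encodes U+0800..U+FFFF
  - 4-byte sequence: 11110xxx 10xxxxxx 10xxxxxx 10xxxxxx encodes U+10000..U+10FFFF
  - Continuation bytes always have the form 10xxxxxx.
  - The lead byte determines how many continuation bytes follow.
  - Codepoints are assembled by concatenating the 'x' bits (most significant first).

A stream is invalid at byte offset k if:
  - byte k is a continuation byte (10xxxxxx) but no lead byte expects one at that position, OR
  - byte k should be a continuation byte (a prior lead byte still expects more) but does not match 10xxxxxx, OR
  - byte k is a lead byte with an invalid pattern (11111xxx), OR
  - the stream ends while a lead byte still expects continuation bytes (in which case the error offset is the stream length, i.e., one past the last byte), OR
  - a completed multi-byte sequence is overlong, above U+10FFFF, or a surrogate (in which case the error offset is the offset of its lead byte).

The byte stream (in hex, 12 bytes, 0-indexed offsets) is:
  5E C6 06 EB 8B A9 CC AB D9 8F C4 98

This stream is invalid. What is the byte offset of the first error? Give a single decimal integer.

Byte[0]=5E: 1-byte ASCII. cp=U+005E
Byte[1]=C6: 2-byte lead, need 1 cont bytes. acc=0x6
Byte[2]=06: expected 10xxxxxx continuation. INVALID

Answer: 2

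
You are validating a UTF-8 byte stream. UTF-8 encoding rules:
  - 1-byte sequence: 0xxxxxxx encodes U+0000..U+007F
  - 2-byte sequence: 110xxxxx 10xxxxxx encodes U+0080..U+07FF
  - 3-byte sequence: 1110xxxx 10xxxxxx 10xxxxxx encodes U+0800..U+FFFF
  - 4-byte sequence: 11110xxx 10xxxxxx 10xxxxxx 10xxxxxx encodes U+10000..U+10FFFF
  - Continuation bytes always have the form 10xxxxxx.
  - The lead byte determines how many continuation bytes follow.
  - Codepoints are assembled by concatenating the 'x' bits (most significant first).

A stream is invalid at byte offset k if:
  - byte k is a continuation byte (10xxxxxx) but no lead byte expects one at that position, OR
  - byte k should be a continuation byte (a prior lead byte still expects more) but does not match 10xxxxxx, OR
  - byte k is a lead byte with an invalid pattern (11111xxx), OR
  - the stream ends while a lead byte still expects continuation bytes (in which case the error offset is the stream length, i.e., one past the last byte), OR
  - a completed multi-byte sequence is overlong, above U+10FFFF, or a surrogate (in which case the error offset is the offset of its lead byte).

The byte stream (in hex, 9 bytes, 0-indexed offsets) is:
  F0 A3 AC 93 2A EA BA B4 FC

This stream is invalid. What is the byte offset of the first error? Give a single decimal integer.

Byte[0]=F0: 4-byte lead, need 3 cont bytes. acc=0x0
Byte[1]=A3: continuation. acc=(acc<<6)|0x23=0x23
Byte[2]=AC: continuation. acc=(acc<<6)|0x2C=0x8EC
Byte[3]=93: continuation. acc=(acc<<6)|0x13=0x23B13
Completed: cp=U+23B13 (starts at byte 0)
Byte[4]=2A: 1-byte ASCII. cp=U+002A
Byte[5]=EA: 3-byte lead, need 2 cont bytes. acc=0xA
Byte[6]=BA: continuation. acc=(acc<<6)|0x3A=0x2BA
Byte[7]=B4: continuation. acc=(acc<<6)|0x34=0xAEB4
Completed: cp=U+AEB4 (starts at byte 5)
Byte[8]=FC: INVALID lead byte (not 0xxx/110x/1110/11110)

Answer: 8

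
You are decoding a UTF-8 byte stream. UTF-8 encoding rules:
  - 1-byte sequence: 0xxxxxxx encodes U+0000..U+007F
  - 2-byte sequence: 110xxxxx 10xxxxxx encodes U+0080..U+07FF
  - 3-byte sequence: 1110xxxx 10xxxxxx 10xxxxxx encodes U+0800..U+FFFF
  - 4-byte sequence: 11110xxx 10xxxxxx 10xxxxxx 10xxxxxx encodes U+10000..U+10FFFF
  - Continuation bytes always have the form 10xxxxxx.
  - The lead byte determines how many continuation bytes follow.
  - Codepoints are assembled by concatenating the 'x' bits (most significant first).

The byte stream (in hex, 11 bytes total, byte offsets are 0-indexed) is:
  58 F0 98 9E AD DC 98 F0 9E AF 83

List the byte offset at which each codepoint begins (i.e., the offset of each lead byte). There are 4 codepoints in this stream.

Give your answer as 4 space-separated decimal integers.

Answer: 0 1 5 7

Derivation:
Byte[0]=58: 1-byte ASCII. cp=U+0058
Byte[1]=F0: 4-byte lead, need 3 cont bytes. acc=0x0
Byte[2]=98: continuation. acc=(acc<<6)|0x18=0x18
Byte[3]=9E: continuation. acc=(acc<<6)|0x1E=0x61E
Byte[4]=AD: continuation. acc=(acc<<6)|0x2D=0x187AD
Completed: cp=U+187AD (starts at byte 1)
Byte[5]=DC: 2-byte lead, need 1 cont bytes. acc=0x1C
Byte[6]=98: continuation. acc=(acc<<6)|0x18=0x718
Completed: cp=U+0718 (starts at byte 5)
Byte[7]=F0: 4-byte lead, need 3 cont bytes. acc=0x0
Byte[8]=9E: continuation. acc=(acc<<6)|0x1E=0x1E
Byte[9]=AF: continuation. acc=(acc<<6)|0x2F=0x7AF
Byte[10]=83: continuation. acc=(acc<<6)|0x03=0x1EBC3
Completed: cp=U+1EBC3 (starts at byte 7)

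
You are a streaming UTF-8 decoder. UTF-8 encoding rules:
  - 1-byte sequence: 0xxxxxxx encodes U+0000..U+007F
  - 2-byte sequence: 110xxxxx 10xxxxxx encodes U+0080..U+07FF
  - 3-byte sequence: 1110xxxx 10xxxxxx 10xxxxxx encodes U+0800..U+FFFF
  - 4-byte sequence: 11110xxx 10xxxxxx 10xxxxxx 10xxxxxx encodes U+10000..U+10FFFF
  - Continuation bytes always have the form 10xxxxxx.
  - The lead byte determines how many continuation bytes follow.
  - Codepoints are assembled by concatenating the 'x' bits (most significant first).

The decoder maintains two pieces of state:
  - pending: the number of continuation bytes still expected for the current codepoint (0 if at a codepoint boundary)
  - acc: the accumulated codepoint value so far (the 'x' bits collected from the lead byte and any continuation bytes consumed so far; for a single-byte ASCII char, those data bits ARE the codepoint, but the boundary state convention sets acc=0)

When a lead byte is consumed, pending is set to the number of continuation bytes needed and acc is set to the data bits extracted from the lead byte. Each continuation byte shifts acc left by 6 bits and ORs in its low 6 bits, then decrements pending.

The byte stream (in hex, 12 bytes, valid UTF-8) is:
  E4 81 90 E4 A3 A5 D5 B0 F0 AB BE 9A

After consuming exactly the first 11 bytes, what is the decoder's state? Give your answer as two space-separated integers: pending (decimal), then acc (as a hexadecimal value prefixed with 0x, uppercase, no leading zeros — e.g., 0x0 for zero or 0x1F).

Answer: 1 0xAFE

Derivation:
Byte[0]=E4: 3-byte lead. pending=2, acc=0x4
Byte[1]=81: continuation. acc=(acc<<6)|0x01=0x101, pending=1
Byte[2]=90: continuation. acc=(acc<<6)|0x10=0x4050, pending=0
Byte[3]=E4: 3-byte lead. pending=2, acc=0x4
Byte[4]=A3: continuation. acc=(acc<<6)|0x23=0x123, pending=1
Byte[5]=A5: continuation. acc=(acc<<6)|0x25=0x48E5, pending=0
Byte[6]=D5: 2-byte lead. pending=1, acc=0x15
Byte[7]=B0: continuation. acc=(acc<<6)|0x30=0x570, pending=0
Byte[8]=F0: 4-byte lead. pending=3, acc=0x0
Byte[9]=AB: continuation. acc=(acc<<6)|0x2B=0x2B, pending=2
Byte[10]=BE: continuation. acc=(acc<<6)|0x3E=0xAFE, pending=1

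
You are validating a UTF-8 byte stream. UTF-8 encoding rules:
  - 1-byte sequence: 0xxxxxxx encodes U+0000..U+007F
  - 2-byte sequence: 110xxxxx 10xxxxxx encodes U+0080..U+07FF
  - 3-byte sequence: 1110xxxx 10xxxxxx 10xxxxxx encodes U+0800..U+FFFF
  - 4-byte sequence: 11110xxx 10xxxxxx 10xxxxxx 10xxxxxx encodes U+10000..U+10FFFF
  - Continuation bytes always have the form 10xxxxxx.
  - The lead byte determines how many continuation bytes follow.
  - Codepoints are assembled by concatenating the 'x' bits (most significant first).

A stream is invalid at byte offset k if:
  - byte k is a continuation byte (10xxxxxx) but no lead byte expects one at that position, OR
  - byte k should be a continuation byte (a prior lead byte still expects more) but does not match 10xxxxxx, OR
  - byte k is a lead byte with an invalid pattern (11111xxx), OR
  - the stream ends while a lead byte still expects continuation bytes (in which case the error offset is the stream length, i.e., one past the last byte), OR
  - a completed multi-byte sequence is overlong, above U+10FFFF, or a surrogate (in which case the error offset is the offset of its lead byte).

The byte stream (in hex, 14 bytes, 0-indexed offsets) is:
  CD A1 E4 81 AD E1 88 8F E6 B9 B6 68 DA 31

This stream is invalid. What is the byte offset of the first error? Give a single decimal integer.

Byte[0]=CD: 2-byte lead, need 1 cont bytes. acc=0xD
Byte[1]=A1: continuation. acc=(acc<<6)|0x21=0x361
Completed: cp=U+0361 (starts at byte 0)
Byte[2]=E4: 3-byte lead, need 2 cont bytes. acc=0x4
Byte[3]=81: continuation. acc=(acc<<6)|0x01=0x101
Byte[4]=AD: continuation. acc=(acc<<6)|0x2D=0x406D
Completed: cp=U+406D (starts at byte 2)
Byte[5]=E1: 3-byte lead, need 2 cont bytes. acc=0x1
Byte[6]=88: continuation. acc=(acc<<6)|0x08=0x48
Byte[7]=8F: continuation. acc=(acc<<6)|0x0F=0x120F
Completed: cp=U+120F (starts at byte 5)
Byte[8]=E6: 3-byte lead, need 2 cont bytes. acc=0x6
Byte[9]=B9: continuation. acc=(acc<<6)|0x39=0x1B9
Byte[10]=B6: continuation. acc=(acc<<6)|0x36=0x6E76
Completed: cp=U+6E76 (starts at byte 8)
Byte[11]=68: 1-byte ASCII. cp=U+0068
Byte[12]=DA: 2-byte lead, need 1 cont bytes. acc=0x1A
Byte[13]=31: expected 10xxxxxx continuation. INVALID

Answer: 13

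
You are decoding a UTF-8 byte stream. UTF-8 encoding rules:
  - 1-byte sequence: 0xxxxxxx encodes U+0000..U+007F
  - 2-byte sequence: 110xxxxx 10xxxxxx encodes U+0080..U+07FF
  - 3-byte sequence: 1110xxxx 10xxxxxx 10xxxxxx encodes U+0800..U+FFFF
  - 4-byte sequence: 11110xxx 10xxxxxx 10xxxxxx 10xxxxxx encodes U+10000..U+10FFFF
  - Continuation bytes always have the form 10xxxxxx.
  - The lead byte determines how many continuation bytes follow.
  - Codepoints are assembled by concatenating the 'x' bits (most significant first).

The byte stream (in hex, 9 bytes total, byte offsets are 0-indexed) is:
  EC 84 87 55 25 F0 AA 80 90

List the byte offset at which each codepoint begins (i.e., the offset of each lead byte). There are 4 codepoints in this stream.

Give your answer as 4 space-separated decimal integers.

Answer: 0 3 4 5

Derivation:
Byte[0]=EC: 3-byte lead, need 2 cont bytes. acc=0xC
Byte[1]=84: continuation. acc=(acc<<6)|0x04=0x304
Byte[2]=87: continuation. acc=(acc<<6)|0x07=0xC107
Completed: cp=U+C107 (starts at byte 0)
Byte[3]=55: 1-byte ASCII. cp=U+0055
Byte[4]=25: 1-byte ASCII. cp=U+0025
Byte[5]=F0: 4-byte lead, need 3 cont bytes. acc=0x0
Byte[6]=AA: continuation. acc=(acc<<6)|0x2A=0x2A
Byte[7]=80: continuation. acc=(acc<<6)|0x00=0xA80
Byte[8]=90: continuation. acc=(acc<<6)|0x10=0x2A010
Completed: cp=U+2A010 (starts at byte 5)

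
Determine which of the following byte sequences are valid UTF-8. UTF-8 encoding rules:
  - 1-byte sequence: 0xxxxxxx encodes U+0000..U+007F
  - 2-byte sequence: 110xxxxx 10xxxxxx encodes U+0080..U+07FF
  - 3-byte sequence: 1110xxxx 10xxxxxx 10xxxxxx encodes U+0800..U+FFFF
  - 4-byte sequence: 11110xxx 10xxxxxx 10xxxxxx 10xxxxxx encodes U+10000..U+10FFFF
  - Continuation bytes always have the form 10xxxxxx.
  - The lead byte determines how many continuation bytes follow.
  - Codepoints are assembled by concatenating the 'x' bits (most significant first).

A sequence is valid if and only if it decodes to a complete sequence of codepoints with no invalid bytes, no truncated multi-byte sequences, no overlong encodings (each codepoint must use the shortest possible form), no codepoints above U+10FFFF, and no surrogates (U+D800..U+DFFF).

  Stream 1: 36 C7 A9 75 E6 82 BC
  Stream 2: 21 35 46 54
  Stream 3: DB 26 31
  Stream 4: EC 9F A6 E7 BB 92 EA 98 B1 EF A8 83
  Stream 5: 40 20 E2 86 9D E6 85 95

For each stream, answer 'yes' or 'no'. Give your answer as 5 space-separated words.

Stream 1: decodes cleanly. VALID
Stream 2: decodes cleanly. VALID
Stream 3: error at byte offset 1. INVALID
Stream 4: decodes cleanly. VALID
Stream 5: decodes cleanly. VALID

Answer: yes yes no yes yes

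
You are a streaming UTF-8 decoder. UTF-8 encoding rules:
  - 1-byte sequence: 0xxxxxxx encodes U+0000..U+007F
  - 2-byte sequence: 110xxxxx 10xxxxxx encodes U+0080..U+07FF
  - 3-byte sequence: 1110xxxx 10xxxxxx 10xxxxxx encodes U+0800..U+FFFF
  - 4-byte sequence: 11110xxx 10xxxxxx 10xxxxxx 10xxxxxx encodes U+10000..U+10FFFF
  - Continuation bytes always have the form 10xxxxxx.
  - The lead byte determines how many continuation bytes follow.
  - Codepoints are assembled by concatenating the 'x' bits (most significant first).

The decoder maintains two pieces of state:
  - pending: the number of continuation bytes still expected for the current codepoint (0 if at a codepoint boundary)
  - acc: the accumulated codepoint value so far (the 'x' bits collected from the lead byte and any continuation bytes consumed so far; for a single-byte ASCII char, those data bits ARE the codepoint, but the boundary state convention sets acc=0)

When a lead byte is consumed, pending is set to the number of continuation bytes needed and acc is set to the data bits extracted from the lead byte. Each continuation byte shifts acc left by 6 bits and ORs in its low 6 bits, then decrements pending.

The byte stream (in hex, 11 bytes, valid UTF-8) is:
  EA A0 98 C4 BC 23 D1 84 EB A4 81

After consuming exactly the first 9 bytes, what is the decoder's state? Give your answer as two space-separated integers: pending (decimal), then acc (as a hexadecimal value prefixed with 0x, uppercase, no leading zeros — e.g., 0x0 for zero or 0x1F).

Answer: 2 0xB

Derivation:
Byte[0]=EA: 3-byte lead. pending=2, acc=0xA
Byte[1]=A0: continuation. acc=(acc<<6)|0x20=0x2A0, pending=1
Byte[2]=98: continuation. acc=(acc<<6)|0x18=0xA818, pending=0
Byte[3]=C4: 2-byte lead. pending=1, acc=0x4
Byte[4]=BC: continuation. acc=(acc<<6)|0x3C=0x13C, pending=0
Byte[5]=23: 1-byte. pending=0, acc=0x0
Byte[6]=D1: 2-byte lead. pending=1, acc=0x11
Byte[7]=84: continuation. acc=(acc<<6)|0x04=0x444, pending=0
Byte[8]=EB: 3-byte lead. pending=2, acc=0xB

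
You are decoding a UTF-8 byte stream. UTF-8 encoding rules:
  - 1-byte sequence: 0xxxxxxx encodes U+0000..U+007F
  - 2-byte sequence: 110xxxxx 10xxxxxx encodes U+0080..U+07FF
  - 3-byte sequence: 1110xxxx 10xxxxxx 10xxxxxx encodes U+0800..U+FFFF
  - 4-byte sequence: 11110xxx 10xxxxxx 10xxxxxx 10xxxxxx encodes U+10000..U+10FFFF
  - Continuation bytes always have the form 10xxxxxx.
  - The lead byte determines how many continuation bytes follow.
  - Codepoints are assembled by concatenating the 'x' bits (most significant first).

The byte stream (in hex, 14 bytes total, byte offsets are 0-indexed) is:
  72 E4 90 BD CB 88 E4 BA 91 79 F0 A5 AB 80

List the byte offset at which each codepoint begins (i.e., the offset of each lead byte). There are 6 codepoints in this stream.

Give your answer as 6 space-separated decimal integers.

Answer: 0 1 4 6 9 10

Derivation:
Byte[0]=72: 1-byte ASCII. cp=U+0072
Byte[1]=E4: 3-byte lead, need 2 cont bytes. acc=0x4
Byte[2]=90: continuation. acc=(acc<<6)|0x10=0x110
Byte[3]=BD: continuation. acc=(acc<<6)|0x3D=0x443D
Completed: cp=U+443D (starts at byte 1)
Byte[4]=CB: 2-byte lead, need 1 cont bytes. acc=0xB
Byte[5]=88: continuation. acc=(acc<<6)|0x08=0x2C8
Completed: cp=U+02C8 (starts at byte 4)
Byte[6]=E4: 3-byte lead, need 2 cont bytes. acc=0x4
Byte[7]=BA: continuation. acc=(acc<<6)|0x3A=0x13A
Byte[8]=91: continuation. acc=(acc<<6)|0x11=0x4E91
Completed: cp=U+4E91 (starts at byte 6)
Byte[9]=79: 1-byte ASCII. cp=U+0079
Byte[10]=F0: 4-byte lead, need 3 cont bytes. acc=0x0
Byte[11]=A5: continuation. acc=(acc<<6)|0x25=0x25
Byte[12]=AB: continuation. acc=(acc<<6)|0x2B=0x96B
Byte[13]=80: continuation. acc=(acc<<6)|0x00=0x25AC0
Completed: cp=U+25AC0 (starts at byte 10)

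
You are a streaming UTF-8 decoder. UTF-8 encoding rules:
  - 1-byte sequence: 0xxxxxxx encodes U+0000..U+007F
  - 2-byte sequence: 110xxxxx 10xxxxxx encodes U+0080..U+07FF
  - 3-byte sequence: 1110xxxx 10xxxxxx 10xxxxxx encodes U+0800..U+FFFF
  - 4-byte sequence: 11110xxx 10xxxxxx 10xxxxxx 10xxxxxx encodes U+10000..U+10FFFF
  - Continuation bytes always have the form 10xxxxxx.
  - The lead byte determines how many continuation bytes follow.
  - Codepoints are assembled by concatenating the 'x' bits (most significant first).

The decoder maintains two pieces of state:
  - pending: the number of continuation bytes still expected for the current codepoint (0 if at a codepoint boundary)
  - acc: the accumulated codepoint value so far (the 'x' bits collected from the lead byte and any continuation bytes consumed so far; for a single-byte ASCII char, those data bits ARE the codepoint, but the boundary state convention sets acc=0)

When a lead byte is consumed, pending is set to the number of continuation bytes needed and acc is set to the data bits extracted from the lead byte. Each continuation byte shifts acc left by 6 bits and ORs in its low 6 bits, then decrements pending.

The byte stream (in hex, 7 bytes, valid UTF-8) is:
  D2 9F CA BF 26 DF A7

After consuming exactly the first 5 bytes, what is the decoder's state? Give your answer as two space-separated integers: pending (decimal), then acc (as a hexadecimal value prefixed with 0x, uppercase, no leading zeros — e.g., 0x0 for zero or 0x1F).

Byte[0]=D2: 2-byte lead. pending=1, acc=0x12
Byte[1]=9F: continuation. acc=(acc<<6)|0x1F=0x49F, pending=0
Byte[2]=CA: 2-byte lead. pending=1, acc=0xA
Byte[3]=BF: continuation. acc=(acc<<6)|0x3F=0x2BF, pending=0
Byte[4]=26: 1-byte. pending=0, acc=0x0

Answer: 0 0x0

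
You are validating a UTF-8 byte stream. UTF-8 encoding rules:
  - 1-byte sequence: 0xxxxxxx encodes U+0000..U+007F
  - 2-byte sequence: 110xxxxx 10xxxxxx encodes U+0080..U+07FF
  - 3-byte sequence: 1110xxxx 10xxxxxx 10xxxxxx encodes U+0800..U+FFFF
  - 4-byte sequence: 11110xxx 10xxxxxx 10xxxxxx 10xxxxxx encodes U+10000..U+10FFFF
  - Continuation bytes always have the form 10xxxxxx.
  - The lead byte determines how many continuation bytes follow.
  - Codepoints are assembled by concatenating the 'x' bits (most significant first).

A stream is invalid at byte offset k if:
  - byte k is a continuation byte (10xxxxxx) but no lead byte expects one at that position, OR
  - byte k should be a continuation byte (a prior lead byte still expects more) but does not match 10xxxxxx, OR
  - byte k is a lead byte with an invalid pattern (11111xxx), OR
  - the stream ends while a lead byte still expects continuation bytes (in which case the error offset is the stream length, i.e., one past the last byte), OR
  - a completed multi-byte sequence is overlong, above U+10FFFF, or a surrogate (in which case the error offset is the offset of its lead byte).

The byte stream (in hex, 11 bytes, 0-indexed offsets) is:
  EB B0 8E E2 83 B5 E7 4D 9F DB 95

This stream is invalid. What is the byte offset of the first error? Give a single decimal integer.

Answer: 7

Derivation:
Byte[0]=EB: 3-byte lead, need 2 cont bytes. acc=0xB
Byte[1]=B0: continuation. acc=(acc<<6)|0x30=0x2F0
Byte[2]=8E: continuation. acc=(acc<<6)|0x0E=0xBC0E
Completed: cp=U+BC0E (starts at byte 0)
Byte[3]=E2: 3-byte lead, need 2 cont bytes. acc=0x2
Byte[4]=83: continuation. acc=(acc<<6)|0x03=0x83
Byte[5]=B5: continuation. acc=(acc<<6)|0x35=0x20F5
Completed: cp=U+20F5 (starts at byte 3)
Byte[6]=E7: 3-byte lead, need 2 cont bytes. acc=0x7
Byte[7]=4D: expected 10xxxxxx continuation. INVALID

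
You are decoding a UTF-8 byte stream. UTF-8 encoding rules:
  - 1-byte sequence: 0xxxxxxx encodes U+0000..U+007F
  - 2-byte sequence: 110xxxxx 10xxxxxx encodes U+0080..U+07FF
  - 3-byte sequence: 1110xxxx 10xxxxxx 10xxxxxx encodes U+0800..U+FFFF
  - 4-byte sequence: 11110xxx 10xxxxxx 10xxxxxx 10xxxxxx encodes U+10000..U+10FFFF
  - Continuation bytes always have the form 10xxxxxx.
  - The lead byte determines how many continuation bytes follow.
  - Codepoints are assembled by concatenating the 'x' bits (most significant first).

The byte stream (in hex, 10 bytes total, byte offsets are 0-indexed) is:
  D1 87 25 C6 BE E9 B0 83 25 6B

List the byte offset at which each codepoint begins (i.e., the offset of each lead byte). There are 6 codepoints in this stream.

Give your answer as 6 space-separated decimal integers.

Byte[0]=D1: 2-byte lead, need 1 cont bytes. acc=0x11
Byte[1]=87: continuation. acc=(acc<<6)|0x07=0x447
Completed: cp=U+0447 (starts at byte 0)
Byte[2]=25: 1-byte ASCII. cp=U+0025
Byte[3]=C6: 2-byte lead, need 1 cont bytes. acc=0x6
Byte[4]=BE: continuation. acc=(acc<<6)|0x3E=0x1BE
Completed: cp=U+01BE (starts at byte 3)
Byte[5]=E9: 3-byte lead, need 2 cont bytes. acc=0x9
Byte[6]=B0: continuation. acc=(acc<<6)|0x30=0x270
Byte[7]=83: continuation. acc=(acc<<6)|0x03=0x9C03
Completed: cp=U+9C03 (starts at byte 5)
Byte[8]=25: 1-byte ASCII. cp=U+0025
Byte[9]=6B: 1-byte ASCII. cp=U+006B

Answer: 0 2 3 5 8 9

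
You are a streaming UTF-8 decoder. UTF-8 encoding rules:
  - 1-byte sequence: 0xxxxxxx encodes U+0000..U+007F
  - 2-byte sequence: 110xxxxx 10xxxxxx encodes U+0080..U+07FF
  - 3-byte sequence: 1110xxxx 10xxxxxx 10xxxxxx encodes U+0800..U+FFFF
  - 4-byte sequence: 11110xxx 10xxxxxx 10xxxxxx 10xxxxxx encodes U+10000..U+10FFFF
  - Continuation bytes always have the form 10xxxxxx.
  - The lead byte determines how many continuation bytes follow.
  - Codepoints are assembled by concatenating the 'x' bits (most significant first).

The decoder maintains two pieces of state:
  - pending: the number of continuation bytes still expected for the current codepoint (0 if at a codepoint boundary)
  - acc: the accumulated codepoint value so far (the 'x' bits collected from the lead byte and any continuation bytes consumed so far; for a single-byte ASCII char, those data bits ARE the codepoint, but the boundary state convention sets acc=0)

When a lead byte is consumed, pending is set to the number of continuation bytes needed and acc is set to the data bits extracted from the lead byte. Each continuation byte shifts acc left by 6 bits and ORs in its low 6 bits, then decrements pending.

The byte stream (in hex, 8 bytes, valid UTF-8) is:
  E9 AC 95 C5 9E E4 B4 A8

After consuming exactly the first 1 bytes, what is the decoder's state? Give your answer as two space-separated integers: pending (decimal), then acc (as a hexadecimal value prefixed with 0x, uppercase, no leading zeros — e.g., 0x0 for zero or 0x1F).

Byte[0]=E9: 3-byte lead. pending=2, acc=0x9

Answer: 2 0x9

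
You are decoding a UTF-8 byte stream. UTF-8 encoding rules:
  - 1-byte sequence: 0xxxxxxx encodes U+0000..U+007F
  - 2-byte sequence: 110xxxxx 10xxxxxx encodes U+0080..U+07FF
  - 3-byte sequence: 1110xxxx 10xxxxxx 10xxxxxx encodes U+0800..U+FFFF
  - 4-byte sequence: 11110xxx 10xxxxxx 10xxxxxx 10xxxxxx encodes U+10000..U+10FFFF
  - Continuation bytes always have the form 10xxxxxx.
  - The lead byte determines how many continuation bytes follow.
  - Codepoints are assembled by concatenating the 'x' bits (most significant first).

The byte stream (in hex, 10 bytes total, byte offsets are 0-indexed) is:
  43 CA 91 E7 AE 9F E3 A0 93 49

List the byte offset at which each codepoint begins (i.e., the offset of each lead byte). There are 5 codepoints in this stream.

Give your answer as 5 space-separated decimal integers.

Answer: 0 1 3 6 9

Derivation:
Byte[0]=43: 1-byte ASCII. cp=U+0043
Byte[1]=CA: 2-byte lead, need 1 cont bytes. acc=0xA
Byte[2]=91: continuation. acc=(acc<<6)|0x11=0x291
Completed: cp=U+0291 (starts at byte 1)
Byte[3]=E7: 3-byte lead, need 2 cont bytes. acc=0x7
Byte[4]=AE: continuation. acc=(acc<<6)|0x2E=0x1EE
Byte[5]=9F: continuation. acc=(acc<<6)|0x1F=0x7B9F
Completed: cp=U+7B9F (starts at byte 3)
Byte[6]=E3: 3-byte lead, need 2 cont bytes. acc=0x3
Byte[7]=A0: continuation. acc=(acc<<6)|0x20=0xE0
Byte[8]=93: continuation. acc=(acc<<6)|0x13=0x3813
Completed: cp=U+3813 (starts at byte 6)
Byte[9]=49: 1-byte ASCII. cp=U+0049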